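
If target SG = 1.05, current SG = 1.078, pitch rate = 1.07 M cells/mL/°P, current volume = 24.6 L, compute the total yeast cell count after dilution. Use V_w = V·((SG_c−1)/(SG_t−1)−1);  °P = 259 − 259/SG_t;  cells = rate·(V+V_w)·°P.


V_w = 24.6·((1.078−1)/(1.05−1)−1) = 13.7760
V_final = 24.6 + 13.7760 = 38.3760
°P = 259 − 259/1.05 = 12.3333
cells = 1.07·38.3760·12.3333

506.4353 billion cells


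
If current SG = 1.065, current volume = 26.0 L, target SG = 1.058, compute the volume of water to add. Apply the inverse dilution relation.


V_water = V·((SG_curr − 1)/(SG_target − 1) − 1)
V_water = 26.0·((1.065 − 1)/(1.058 − 1) − 1)

3.1379 L


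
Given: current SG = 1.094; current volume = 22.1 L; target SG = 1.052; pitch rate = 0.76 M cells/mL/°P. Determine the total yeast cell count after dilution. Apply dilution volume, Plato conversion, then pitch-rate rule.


V_w = V·((SG_c−1)/(SG_t−1)−1);  °P = 259 − 259/SG_t;  cells = rate·(V+V_w)·°P
V_w = 22.1·((1.094−1)/(1.052−1)−1) = 17.8500
V_final = 22.1 + 17.8500 = 39.9500
°P = 259 − 259/1.052 = 12.8023
cells = 0.76·39.9500·12.8023

388.7029 billion cells


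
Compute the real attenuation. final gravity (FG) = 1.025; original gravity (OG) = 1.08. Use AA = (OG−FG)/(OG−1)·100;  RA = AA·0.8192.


AA = (1.08 − 1.025)/(1.08 − 1)·100 = 68.7500
RA = 68.7500·0.8192

56.3200 %


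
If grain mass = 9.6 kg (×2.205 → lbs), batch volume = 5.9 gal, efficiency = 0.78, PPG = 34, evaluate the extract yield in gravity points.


points = lbs × PPG × eff / vol
lbs = 9.6 × 2.205 = 21.1680
points = 21.1680 × 34 × 0.78 / 5.9

95.1484 points


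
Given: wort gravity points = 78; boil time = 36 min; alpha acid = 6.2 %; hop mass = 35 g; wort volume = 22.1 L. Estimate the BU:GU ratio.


U = 1.65·0.000125^(GP/1000)·(1−e^(−0.04t))/4.15;  IBU = (α/100)·m·U·1000/V;  BU:GU = IBU/GP
U = 1.65·0.000125^(78/1000)·(1−e^(−0.04·36))/4.15 = 0.1505
IBU = (6.2/100)·35·0.1505·1000/22.1 = 14.7784
BU:GU = 14.7784/78

0.1895


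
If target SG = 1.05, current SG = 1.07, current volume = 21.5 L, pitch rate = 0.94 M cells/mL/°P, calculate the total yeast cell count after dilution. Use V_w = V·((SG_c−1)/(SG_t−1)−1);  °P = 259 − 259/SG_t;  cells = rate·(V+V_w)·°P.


V_w = 21.5·((1.07−1)/(1.05−1)−1) = 8.6000
V_final = 21.5 + 8.6000 = 30.1000
°P = 259 − 259/1.05 = 12.3333
cells = 0.94·30.1000·12.3333

348.9593 billion cells


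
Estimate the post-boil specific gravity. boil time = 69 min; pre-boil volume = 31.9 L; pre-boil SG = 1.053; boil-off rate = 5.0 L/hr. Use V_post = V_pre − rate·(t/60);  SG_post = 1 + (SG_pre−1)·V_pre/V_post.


V_post = 31.9 − 5.0·(69/60) = 26.1500
SG_post = 1 + (1.053 − 1)·31.9/26.1500

1.0647


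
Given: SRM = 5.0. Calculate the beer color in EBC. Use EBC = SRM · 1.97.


EBC = 5.0 · 1.97

9.8500 EBC


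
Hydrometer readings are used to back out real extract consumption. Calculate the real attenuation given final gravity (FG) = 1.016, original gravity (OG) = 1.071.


AA = (OG−FG)/(OG−1)·100;  RA = AA·0.8192
AA = (1.071 − 1.016)/(1.071 − 1)·100 = 77.4648
RA = 77.4648·0.8192

63.4592 %


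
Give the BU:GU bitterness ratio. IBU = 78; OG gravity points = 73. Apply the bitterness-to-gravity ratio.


BU:GU = IBU / OG_points
BU:GU = 78 / 73

1.0685


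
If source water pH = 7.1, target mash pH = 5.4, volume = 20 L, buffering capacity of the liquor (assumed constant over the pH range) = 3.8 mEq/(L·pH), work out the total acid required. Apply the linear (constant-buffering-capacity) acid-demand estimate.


acid = buffering capacity · (pH_source − pH_target) · V
acid = 3.8 · (7.1 − 5.4) · 20

129.2000 mEq


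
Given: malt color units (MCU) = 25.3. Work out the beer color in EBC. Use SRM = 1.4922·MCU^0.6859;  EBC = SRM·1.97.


SRM = 1.4922·25.3^0.6859 = 13.6845
EBC = 13.6845·1.97

26.9584 EBC


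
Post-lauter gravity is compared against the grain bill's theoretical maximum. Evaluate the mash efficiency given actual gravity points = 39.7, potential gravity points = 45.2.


efficiency = actual / potential × 100
efficiency = 39.7 / 45.2 × 100

87.8319 %


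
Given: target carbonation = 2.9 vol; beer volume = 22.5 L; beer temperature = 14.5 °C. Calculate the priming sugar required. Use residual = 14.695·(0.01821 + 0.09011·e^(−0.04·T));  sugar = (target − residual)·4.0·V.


residual = 14.695·(0.01821 + 0.09011·e^(−0.04·14.5)) = 1.0090
sugar = (2.9 − 1.0090)·4.0·22.5

170.1905 g


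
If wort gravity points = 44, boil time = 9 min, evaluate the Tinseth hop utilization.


U = 1.65·0.000125^(GP/1000) · (1 − e^(−0.04·t))/4.15
bigness = 1.65·0.000125^(44/1000) = 1.1111
boil_factor = (1 − e^(−0.04·9))/4.15 = 0.0728
U = 1.1111 · 0.0728

0.0809


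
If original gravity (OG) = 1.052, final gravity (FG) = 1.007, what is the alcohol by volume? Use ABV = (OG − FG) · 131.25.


ABV = (1.052 − 1.007) · 131.25

5.9063 % ABV


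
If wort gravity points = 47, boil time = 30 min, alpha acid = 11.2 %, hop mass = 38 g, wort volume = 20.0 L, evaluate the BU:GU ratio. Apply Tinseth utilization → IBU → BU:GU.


U = 1.65·0.000125^(GP/1000)·(1−e^(−0.04t))/4.15;  IBU = (α/100)·m·U·1000/V;  BU:GU = IBU/GP
U = 1.65·0.000125^(47/1000)·(1−e^(−0.04·30))/4.15 = 0.1821
IBU = (11.2/100)·38·0.1821·1000/20.0 = 38.7542
BU:GU = 38.7542/47

0.8246


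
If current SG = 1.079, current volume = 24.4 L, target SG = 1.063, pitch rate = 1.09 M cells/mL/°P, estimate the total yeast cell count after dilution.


V_w = V·((SG_c−1)/(SG_t−1)−1);  °P = 259 − 259/SG_t;  cells = rate·(V+V_w)·°P
V_w = 24.4·((1.079−1)/(1.063−1)−1) = 6.1968
V_final = 24.4 + 6.1968 = 30.5968
°P = 259 − 259/1.063 = 15.3500
cells = 1.09·30.5968·15.3500

511.9292 billion cells


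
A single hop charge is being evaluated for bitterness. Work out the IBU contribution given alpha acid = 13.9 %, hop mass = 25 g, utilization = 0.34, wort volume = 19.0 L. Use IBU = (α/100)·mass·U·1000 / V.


IBU = (13.9/100)·25·0.34·1000 / 19.0

62.1842 IBU


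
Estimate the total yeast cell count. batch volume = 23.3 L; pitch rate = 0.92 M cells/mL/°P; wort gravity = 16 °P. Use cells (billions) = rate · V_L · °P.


cells = 0.92 · 23.3 · 16

342.9760 billion cells


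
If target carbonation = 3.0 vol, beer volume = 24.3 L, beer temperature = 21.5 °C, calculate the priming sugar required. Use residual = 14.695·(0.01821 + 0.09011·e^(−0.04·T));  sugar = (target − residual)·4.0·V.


residual = 14.695·(0.01821 + 0.09011·e^(−0.04·21.5)) = 0.8279
sugar = (3.0 − 0.8279)·4.0·24.3

211.1249 g


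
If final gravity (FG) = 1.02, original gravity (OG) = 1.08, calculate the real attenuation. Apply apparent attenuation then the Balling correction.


AA = (OG−FG)/(OG−1)·100;  RA = AA·0.8192
AA = (1.08 − 1.02)/(1.08 − 1)·100 = 75.0000
RA = 75.0000·0.8192

61.4400 %


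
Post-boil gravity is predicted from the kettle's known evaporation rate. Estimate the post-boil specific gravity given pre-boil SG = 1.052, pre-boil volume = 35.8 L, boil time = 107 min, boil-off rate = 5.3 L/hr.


V_post = V_pre − rate·(t/60);  SG_post = 1 + (SG_pre−1)·V_pre/V_post
V_post = 35.8 − 5.3·(107/60) = 26.3483
SG_post = 1 + (1.052 − 1)·35.8/26.3483

1.0707


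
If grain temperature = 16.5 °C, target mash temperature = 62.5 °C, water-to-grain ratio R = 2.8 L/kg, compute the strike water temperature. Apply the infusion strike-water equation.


T_strike = (0.41/R)·(T_mash − T_grain) + T_mash
T_strike = (0.41/2.8)·(62.5 − 16.5) + 62.5

69.2357 °C


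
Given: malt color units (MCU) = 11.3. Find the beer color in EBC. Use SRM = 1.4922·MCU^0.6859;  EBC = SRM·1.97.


SRM = 1.4922·11.3^0.6859 = 7.8729
EBC = 7.8729·1.97

15.5096 EBC


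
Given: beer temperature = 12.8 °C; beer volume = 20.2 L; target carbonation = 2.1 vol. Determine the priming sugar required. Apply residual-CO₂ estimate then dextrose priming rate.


residual = 14.695·(0.01821 + 0.09011·e^(−0.04·T));  sugar = (target − residual)·4.0·V
residual = 14.695·(0.01821 + 0.09011·e^(−0.04·12.8)) = 1.0612
sugar = (2.1 − 1.0612)·4.0·20.2

83.9380 g


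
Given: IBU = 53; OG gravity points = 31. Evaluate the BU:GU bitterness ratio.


BU:GU = IBU / OG_points
BU:GU = 53 / 31

1.7097


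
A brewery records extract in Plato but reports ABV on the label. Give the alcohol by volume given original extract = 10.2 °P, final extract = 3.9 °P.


SG = 259/(259 − P);  ABV = (OG − FG)·131.25
OG = 259/(259 − 10.2) = 1.0410
FG = 259/(259 − 3.9) = 1.0153
ABV = (1.0410 − 1.0153)·131.25

3.3743 % ABV


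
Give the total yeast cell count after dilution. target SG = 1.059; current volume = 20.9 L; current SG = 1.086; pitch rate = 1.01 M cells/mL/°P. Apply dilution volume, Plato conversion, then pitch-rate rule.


V_w = V·((SG_c−1)/(SG_t−1)−1);  °P = 259 − 259/SG_t;  cells = rate·(V+V_w)·°P
V_w = 20.9·((1.086−1)/(1.059−1)−1) = 9.5644
V_final = 20.9 + 9.5644 = 30.4644
°P = 259 − 259/1.059 = 14.4297
cells = 1.01·30.4644·14.4297

443.9867 billion cells


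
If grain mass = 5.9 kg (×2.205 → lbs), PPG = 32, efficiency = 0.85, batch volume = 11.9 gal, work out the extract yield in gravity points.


points = lbs × PPG × eff / vol
lbs = 5.9 × 2.205 = 13.0095
points = 13.0095 × 32 × 0.85 / 11.9

29.7360 points


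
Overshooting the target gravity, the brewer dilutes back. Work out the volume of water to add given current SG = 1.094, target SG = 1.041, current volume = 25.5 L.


V_water = V·((SG_curr − 1)/(SG_target − 1) − 1)
V_water = 25.5·((1.094 − 1)/(1.041 − 1) − 1)

32.9634 L


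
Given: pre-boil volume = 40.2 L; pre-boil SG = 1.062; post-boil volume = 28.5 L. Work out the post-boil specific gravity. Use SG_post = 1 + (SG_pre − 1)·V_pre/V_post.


pts_pre = (1.062 − 1)·1000 = 62.0000
pts_post = 62.0000·40.2/28.5 = 87.4526
SG_post = 1 + 87.4526/1000

1.0875


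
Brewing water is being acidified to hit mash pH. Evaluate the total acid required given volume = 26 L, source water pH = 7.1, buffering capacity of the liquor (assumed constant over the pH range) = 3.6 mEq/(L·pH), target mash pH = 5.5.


acid = buffering capacity · (pH_source − pH_target) · V
acid = 3.6 · (7.1 − 5.5) · 26

149.7600 mEq


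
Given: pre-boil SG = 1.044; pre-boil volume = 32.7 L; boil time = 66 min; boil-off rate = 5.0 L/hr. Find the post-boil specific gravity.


V_post = V_pre − rate·(t/60);  SG_post = 1 + (SG_pre−1)·V_pre/V_post
V_post = 32.7 − 5.0·(66/60) = 27.2000
SG_post = 1 + (1.044 − 1)·32.7/27.2000

1.0529


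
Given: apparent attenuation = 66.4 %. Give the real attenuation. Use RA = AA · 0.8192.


RA = 66.4 · 0.8192

54.3949 %


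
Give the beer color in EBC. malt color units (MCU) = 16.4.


SRM = 1.4922·MCU^0.6859;  EBC = SRM·1.97
SRM = 1.4922·16.4^0.6859 = 10.1646
EBC = 10.1646·1.97

20.0242 EBC


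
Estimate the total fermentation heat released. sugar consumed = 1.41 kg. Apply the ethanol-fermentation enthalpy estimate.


Q = m_sugar · 590 kJ/kg
Q = 1.41 · 590

831.9000 kJ


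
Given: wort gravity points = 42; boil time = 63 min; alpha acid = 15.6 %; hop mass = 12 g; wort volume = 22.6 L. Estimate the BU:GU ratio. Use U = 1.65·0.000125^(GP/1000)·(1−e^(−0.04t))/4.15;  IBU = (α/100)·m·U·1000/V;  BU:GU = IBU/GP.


U = 1.65·0.000125^(42/1000)·(1−e^(−0.04·63))/4.15 = 0.2507
IBU = (15.6/100)·12·0.2507·1000/22.6 = 20.7622
BU:GU = 20.7622/42

0.4943


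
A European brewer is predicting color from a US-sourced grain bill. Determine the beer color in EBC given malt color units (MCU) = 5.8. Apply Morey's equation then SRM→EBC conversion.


SRM = 1.4922·MCU^0.6859;  EBC = SRM·1.97
SRM = 1.4922·5.8^0.6859 = 4.9827
EBC = 4.9827·1.97

9.8159 EBC


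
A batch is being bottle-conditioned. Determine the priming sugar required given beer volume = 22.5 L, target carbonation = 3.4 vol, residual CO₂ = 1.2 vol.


sugar = (target − residual)·4.0·V
sugar = (3.4 − 1.2)·4.0·22.5

198.0000 g


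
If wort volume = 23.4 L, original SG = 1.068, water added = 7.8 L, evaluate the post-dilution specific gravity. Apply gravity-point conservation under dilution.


SG_new = 1 + (SG_old − 1)·V_old/(V_old + V_water)
pts = (1.068 − 1)·1000·23.4/(23.4 + 7.8) = 51.0000
SG_new = 1 + 51.0000/1000

1.0510


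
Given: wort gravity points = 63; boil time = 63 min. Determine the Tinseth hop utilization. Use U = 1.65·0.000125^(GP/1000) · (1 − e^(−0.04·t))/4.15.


bigness = 1.65·0.000125^(63/1000) = 0.9367
boil_factor = (1 − e^(−0.04·63))/4.15 = 0.2216
U = 0.9367 · 0.2216

0.2075


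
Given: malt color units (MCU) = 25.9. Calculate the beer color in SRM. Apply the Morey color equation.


SRM = 1.4922 · MCU^0.6859
SRM = 1.4922 · 25.9^0.6859

13.9062 SRM


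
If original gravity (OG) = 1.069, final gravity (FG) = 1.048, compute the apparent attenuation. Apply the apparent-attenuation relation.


AA = (OG − FG)/(OG − 1) · 100
AA = (1.069 − 1.048)/(1.069 − 1) · 100

30.4348 %


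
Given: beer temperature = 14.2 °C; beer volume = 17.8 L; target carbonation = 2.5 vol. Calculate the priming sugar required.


residual = 14.695·(0.01821 + 0.09011·e^(−0.04·T));  sugar = (target − residual)·4.0·V
residual = 14.695·(0.01821 + 0.09011·e^(−0.04·14.2)) = 1.0179
sugar = (2.5 − 1.0179)·4.0·17.8

105.5223 g


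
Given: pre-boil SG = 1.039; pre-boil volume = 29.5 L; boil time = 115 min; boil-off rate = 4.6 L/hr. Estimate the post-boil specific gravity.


V_post = V_pre − rate·(t/60);  SG_post = 1 + (SG_pre−1)·V_pre/V_post
V_post = 29.5 − 4.6·(115/60) = 20.6833
SG_post = 1 + (1.039 − 1)·29.5/20.6833

1.0556


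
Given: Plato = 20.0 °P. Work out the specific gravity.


SG = 259/(259 − P)
SG = 259/(259 − 20.0)

1.0837


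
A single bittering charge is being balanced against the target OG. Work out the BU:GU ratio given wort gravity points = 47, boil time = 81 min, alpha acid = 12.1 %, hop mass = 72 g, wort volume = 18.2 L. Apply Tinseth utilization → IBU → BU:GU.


U = 1.65·0.000125^(GP/1000)·(1−e^(−0.04t))/4.15;  IBU = (α/100)·m·U·1000/V;  BU:GU = IBU/GP
U = 1.65·0.000125^(47/1000)·(1−e^(−0.04·81))/4.15 = 0.2504
IBU = (12.1/100)·72·0.2504·1000/18.2 = 119.8633
BU:GU = 119.8633/47

2.5503


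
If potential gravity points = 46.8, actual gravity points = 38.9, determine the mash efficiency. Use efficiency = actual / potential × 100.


efficiency = 38.9 / 46.8 × 100

83.1197 %


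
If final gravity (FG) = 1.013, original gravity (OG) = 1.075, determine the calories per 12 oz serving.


ABW = (OG−FG)·131.25·0.79/FG;  °P = 259 − 259/SG (for OG→OE and FG→AE);  RE = 0.1808·OE + 0.8192·AE;  Cal = (6.9·ABW + 4·(RE−0.1))·FG·3.55
ABW = (1.075 − 1.013)·131.25·0.79/1.013 = 6.3461
OE = 259 − 259/1.075 = 18.0698 °P
AE = 259 − 259/1.013 = 3.3238 °P
RE = 0.1808·18.0698 + 0.8192·3.3238 = 5.9899 °P
Cal = (6.9·6.3461 + 4·(5.9899−0.1))·1.013·3.55

242.1925 kcal


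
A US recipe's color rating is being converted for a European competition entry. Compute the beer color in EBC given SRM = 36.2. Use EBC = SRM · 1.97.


EBC = 36.2 · 1.97

71.3140 EBC


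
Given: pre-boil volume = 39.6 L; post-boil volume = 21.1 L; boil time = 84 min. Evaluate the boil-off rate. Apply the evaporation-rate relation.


rate = (V_pre − V_post) / (t_min/60)
rate = (39.6 − 21.1) / (84/60)

13.2143 L/hr


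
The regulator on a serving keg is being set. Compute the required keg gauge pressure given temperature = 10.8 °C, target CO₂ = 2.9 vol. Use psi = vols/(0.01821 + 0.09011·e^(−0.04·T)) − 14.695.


psi = 2.9/(0.01821 + 0.09011·e^(−0.04·10.8)) − 14.695

23.1096 psi


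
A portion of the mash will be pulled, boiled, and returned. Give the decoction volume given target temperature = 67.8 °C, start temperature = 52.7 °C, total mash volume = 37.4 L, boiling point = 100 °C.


V_dec = V_total·(T_target − T_start)/(T_boil − T_start)
V_dec = 37.4·(67.8 − 52.7)/(100 − 52.7)

11.9395 L


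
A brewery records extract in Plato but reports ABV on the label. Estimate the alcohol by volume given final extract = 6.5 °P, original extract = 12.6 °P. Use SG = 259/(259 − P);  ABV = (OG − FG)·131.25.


OG = 259/(259 − 12.6) = 1.0511
FG = 259/(259 − 6.5) = 1.0257
ABV = (1.0511 − 1.0257)·131.25

3.3329 % ABV


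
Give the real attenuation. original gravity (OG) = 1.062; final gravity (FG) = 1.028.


AA = (OG−FG)/(OG−1)·100;  RA = AA·0.8192
AA = (1.062 − 1.028)/(1.062 − 1)·100 = 54.8387
RA = 54.8387·0.8192

44.9239 %


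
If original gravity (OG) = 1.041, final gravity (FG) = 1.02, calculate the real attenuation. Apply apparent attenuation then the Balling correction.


AA = (OG−FG)/(OG−1)·100;  RA = AA·0.8192
AA = (1.041 − 1.02)/(1.041 − 1)·100 = 51.2195
RA = 51.2195·0.8192

41.9590 %


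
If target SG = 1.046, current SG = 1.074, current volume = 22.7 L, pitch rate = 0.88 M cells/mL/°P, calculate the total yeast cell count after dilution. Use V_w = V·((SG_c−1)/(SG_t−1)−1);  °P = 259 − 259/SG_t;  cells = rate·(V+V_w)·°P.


V_w = 22.7·((1.074−1)/(1.046−1)−1) = 13.8174
V_final = 22.7 + 13.8174 = 36.5174
°P = 259 − 259/1.046 = 11.3901
cells = 0.88·36.5174·11.3901

366.0230 billion cells


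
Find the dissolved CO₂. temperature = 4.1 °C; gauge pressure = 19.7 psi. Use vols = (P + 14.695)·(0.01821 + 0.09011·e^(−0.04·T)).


vols = (19.7 + 14.695)·(0.01821 + 0.09011·e^(−0.04·4.1))

3.2569 volumes


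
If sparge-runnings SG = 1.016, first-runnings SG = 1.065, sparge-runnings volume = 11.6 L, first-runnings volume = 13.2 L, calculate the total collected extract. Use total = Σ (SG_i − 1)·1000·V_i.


first = (1.065 − 1)·1000·13.2 = 858.0000
sparge = (1.016 − 1)·1000·11.6 = 185.6000
total = 858.0000 + 185.6000

1043.6000 gravity·L


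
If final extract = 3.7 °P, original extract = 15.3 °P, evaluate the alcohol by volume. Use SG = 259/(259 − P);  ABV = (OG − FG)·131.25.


OG = 259/(259 − 15.3) = 1.0628
FG = 259/(259 − 3.7) = 1.0145
ABV = (1.0628 − 1.0145)·131.25

6.3380 % ABV


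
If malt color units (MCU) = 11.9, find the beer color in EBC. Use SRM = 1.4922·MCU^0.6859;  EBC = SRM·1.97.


SRM = 1.4922·11.9^0.6859 = 8.1573
EBC = 8.1573·1.97

16.0698 EBC


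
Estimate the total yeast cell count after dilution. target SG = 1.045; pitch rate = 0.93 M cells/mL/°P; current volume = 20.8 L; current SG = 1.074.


V_w = V·((SG_c−1)/(SG_t−1)−1);  °P = 259 − 259/SG_t;  cells = rate·(V+V_w)·°P
V_w = 20.8·((1.074−1)/(1.045−1)−1) = 13.4044
V_final = 20.8 + 13.4044 = 34.2044
°P = 259 − 259/1.045 = 11.1531
cells = 0.93·34.2044·11.1531

354.7819 billion cells


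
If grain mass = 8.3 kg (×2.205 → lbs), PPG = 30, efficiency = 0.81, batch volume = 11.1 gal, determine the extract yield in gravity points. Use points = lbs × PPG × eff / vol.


lbs = 8.3 × 2.205 = 18.3015
points = 18.3015 × 30 × 0.81 / 11.1

40.0654 points


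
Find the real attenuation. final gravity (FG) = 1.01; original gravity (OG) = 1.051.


AA = (OG−FG)/(OG−1)·100;  RA = AA·0.8192
AA = (1.051 − 1.01)/(1.051 − 1)·100 = 80.3922
RA = 80.3922·0.8192

65.8573 %


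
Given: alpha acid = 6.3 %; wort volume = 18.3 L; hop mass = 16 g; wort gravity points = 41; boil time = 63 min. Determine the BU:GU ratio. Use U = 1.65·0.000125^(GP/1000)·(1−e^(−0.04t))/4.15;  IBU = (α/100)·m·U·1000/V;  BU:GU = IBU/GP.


U = 1.65·0.000125^(41/1000)·(1−e^(−0.04·63))/4.15 = 0.2529
IBU = (6.3/100)·16·0.2529·1000/18.3 = 13.9312
BU:GU = 13.9312/41

0.3398


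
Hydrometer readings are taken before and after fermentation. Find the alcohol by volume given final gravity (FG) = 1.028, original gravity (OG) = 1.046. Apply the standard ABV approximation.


ABV = (OG − FG) · 131.25
ABV = (1.046 − 1.028) · 131.25

2.3625 % ABV


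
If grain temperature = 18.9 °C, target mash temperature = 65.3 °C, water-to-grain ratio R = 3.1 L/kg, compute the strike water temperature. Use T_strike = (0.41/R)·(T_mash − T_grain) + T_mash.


T_strike = (0.41/3.1)·(65.3 − 18.9) + 65.3

71.4368 °C


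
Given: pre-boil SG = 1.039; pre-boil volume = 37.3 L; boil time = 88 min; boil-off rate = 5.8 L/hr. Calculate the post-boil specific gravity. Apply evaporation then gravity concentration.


V_post = V_pre − rate·(t/60);  SG_post = 1 + (SG_pre−1)·V_pre/V_post
V_post = 37.3 − 5.8·(88/60) = 28.7933
SG_post = 1 + (1.039 − 1)·37.3/28.7933

1.0505


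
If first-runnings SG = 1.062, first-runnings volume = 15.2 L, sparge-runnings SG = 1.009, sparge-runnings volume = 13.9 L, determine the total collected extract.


total = Σ (SG_i − 1)·1000·V_i
first = (1.062 − 1)·1000·15.2 = 942.4000
sparge = (1.009 − 1)·1000·13.9 = 125.1000
total = 942.4000 + 125.1000

1067.5000 gravity·L


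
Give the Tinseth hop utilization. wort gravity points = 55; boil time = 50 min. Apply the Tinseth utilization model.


U = 1.65·0.000125^(GP/1000) · (1 − e^(−0.04·t))/4.15
bigness = 1.65·0.000125^(55/1000) = 1.0065
boil_factor = (1 − e^(−0.04·50))/4.15 = 0.2084
U = 1.0065 · 0.2084

0.2097


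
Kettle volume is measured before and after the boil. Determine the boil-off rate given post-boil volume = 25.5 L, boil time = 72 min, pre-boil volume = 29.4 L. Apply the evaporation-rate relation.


rate = (V_pre − V_post) / (t_min/60)
rate = (29.4 − 25.5) / (72/60)

3.2500 L/hr


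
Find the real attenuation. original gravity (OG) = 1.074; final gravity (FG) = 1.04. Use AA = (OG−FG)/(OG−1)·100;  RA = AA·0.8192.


AA = (1.074 − 1.04)/(1.074 − 1)·100 = 45.9459
RA = 45.9459·0.8192

37.6389 %


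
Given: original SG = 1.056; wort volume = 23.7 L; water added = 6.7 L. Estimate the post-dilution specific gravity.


SG_new = 1 + (SG_old − 1)·V_old/(V_old + V_water)
pts = (1.056 − 1)·1000·23.7/(23.7 + 6.7) = 43.6579
SG_new = 1 + 43.6579/1000

1.0437


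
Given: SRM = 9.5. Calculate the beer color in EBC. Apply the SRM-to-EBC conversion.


EBC = SRM · 1.97
EBC = 9.5 · 1.97

18.7150 EBC


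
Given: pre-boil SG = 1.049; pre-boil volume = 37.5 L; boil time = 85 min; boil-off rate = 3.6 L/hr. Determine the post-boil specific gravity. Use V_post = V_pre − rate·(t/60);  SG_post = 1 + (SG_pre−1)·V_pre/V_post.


V_post = 37.5 − 3.6·(85/60) = 32.4000
SG_post = 1 + (1.049 − 1)·37.5/32.4000

1.0567


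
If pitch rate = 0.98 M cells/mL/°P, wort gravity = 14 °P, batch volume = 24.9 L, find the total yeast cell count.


cells (billions) = rate · V_L · °P
cells = 0.98 · 24.9 · 14

341.6280 billion cells


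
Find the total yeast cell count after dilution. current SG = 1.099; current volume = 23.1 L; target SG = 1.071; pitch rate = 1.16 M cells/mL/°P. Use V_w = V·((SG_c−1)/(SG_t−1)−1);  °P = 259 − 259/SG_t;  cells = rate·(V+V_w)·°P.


V_w = 23.1·((1.099−1)/(1.071−1)−1) = 9.1099
V_final = 23.1 + 9.1099 = 32.2099
°P = 259 − 259/1.071 = 17.1699
cells = 1.16·32.2099·17.1699

641.5278 billion cells


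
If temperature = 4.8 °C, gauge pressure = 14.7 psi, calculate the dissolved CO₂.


vols = (P + 14.695)·(0.01821 + 0.09011·e^(−0.04·T))
vols = (14.7 + 14.695)·(0.01821 + 0.09011·e^(−0.04·4.8))

2.7213 volumes


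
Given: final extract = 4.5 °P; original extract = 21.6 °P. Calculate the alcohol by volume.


SG = 259/(259 − P);  ABV = (OG − FG)·131.25
OG = 259/(259 − 21.6) = 1.0910
FG = 259/(259 − 4.5) = 1.0177
ABV = (1.0910 − 1.0177)·131.25

9.6211 % ABV


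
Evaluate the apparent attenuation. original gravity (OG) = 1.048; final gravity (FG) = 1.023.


AA = (OG − FG)/(OG − 1) · 100
AA = (1.048 − 1.023)/(1.048 − 1) · 100

52.0833 %


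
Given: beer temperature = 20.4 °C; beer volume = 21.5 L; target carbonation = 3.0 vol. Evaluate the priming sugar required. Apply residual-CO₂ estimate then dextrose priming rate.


residual = 14.695·(0.01821 + 0.09011·e^(−0.04·T));  sugar = (target − residual)·4.0·V
residual = 14.695·(0.01821 + 0.09011·e^(−0.04·20.4)) = 0.8531
sugar = (3.0 − 0.8531)·4.0·21.5

184.6301 g


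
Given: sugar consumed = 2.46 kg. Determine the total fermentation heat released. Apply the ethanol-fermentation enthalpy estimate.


Q = m_sugar · 590 kJ/kg
Q = 2.46 · 590

1451.4000 kJ


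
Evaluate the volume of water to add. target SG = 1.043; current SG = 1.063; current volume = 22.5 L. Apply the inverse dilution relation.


V_water = V·((SG_curr − 1)/(SG_target − 1) − 1)
V_water = 22.5·((1.063 − 1)/(1.043 − 1) − 1)

10.4651 L


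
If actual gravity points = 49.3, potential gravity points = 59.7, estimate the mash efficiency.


efficiency = actual / potential × 100
efficiency = 49.3 / 59.7 × 100

82.5796 %


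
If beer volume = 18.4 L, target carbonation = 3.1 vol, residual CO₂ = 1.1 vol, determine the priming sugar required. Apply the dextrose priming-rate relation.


sugar = (target − residual)·4.0·V
sugar = (3.1 − 1.1)·4.0·18.4

147.2000 g


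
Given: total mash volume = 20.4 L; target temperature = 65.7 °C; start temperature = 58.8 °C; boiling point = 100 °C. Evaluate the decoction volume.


V_dec = V_total·(T_target − T_start)/(T_boil − T_start)
V_dec = 20.4·(65.7 − 58.8)/(100 − 58.8)

3.4165 L


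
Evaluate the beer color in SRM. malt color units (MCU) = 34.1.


SRM = 1.4922 · MCU^0.6859
SRM = 1.4922 · 34.1^0.6859

16.7936 SRM


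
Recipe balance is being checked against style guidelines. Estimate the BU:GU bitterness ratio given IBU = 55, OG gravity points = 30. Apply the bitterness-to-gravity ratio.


BU:GU = IBU / OG_points
BU:GU = 55 / 30

1.8333


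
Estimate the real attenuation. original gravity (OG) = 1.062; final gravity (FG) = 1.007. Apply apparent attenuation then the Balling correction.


AA = (OG−FG)/(OG−1)·100;  RA = AA·0.8192
AA = (1.062 − 1.007)/(1.062 − 1)·100 = 88.7097
RA = 88.7097·0.8192

72.6710 %


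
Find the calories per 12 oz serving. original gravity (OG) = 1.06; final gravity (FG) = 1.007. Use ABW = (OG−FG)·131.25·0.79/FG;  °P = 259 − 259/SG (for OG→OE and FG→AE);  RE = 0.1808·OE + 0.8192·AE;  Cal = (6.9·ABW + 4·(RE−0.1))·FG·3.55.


ABW = (1.06 − 1.007)·131.25·0.79/1.007 = 5.4572
OE = 259 − 259/1.06 = 14.6604 °P
AE = 259 − 259/1.007 = 1.8004 °P
RE = 0.1808·14.6604 + 0.8192·1.8004 = 4.1255 °P
Cal = (6.9·5.4572 + 4·(4.1255−0.1))·1.007·3.55

192.1727 kcal


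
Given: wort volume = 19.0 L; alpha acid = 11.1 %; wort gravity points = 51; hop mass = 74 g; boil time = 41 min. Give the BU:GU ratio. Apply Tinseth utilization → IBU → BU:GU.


U = 1.65·0.000125^(GP/1000)·(1−e^(−0.04t))/4.15;  IBU = (α/100)·m·U·1000/V;  BU:GU = IBU/GP
U = 1.65·0.000125^(51/1000)·(1−e^(−0.04·41))/4.15 = 0.2026
IBU = (11.1/100)·74·0.2026·1000/19.0 = 87.6042
BU:GU = 87.6042/51

1.7177


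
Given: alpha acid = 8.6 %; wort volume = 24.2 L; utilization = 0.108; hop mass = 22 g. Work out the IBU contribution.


IBU = (α/100)·mass·U·1000 / V
IBU = (8.6/100)·22·0.108·1000 / 24.2

8.4436 IBU


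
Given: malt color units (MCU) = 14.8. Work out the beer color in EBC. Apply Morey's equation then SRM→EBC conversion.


SRM = 1.4922·MCU^0.6859;  EBC = SRM·1.97
SRM = 1.4922·14.8^0.6859 = 9.4735
EBC = 9.4735·1.97

18.6628 EBC


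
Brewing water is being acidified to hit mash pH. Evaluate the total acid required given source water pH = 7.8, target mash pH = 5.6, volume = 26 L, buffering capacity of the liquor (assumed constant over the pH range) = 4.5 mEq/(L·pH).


acid = buffering capacity · (pH_source − pH_target) · V
acid = 4.5 · (7.8 − 5.6) · 26

257.4000 mEq


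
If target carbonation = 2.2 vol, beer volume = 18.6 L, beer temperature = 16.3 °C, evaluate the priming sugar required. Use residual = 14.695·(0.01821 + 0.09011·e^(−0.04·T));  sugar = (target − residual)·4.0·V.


residual = 14.695·(0.01821 + 0.09011·e^(−0.04·16.3)) = 0.9575
sugar = (2.2 − 0.9575)·4.0·18.6

92.4427 g


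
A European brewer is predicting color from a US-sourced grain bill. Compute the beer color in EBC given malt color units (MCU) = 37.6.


SRM = 1.4922·MCU^0.6859;  EBC = SRM·1.97
SRM = 1.4922·37.6^0.6859 = 17.9576
EBC = 17.9576·1.97

35.3765 EBC


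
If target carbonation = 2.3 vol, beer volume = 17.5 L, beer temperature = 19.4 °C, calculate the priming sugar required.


residual = 14.695·(0.01821 + 0.09011·e^(−0.04·T));  sugar = (target − residual)·4.0·V
residual = 14.695·(0.01821 + 0.09011·e^(−0.04·19.4)) = 0.8770
sugar = (2.3 − 0.8770)·4.0·17.5

99.6076 g


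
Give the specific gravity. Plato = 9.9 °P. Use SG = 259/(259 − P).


SG = 259/(259 − 9.9)

1.0397


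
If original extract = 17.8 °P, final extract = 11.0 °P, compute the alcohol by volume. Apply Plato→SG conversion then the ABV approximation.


SG = 259/(259 − P);  ABV = (OG − FG)·131.25
OG = 259/(259 − 17.8) = 1.0738
FG = 259/(259 − 11.0) = 1.0444
ABV = (1.0738 − 1.0444)·131.25

3.8644 % ABV


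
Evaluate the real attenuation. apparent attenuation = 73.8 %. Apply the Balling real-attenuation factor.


RA = AA · 0.8192
RA = 73.8 · 0.8192

60.4570 %


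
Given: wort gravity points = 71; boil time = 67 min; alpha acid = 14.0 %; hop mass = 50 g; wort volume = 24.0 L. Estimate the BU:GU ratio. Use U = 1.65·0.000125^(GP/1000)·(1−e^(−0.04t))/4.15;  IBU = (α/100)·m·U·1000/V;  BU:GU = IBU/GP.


U = 1.65·0.000125^(71/1000)·(1−e^(−0.04·67))/4.15 = 0.1956
IBU = (14.0/100)·50·0.1956·1000/24.0 = 57.0633
BU:GU = 57.0633/71

0.8037


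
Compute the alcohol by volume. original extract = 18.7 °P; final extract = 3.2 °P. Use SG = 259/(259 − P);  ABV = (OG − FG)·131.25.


OG = 259/(259 − 18.7) = 1.0778
FG = 259/(259 − 3.2) = 1.0125
ABV = (1.0778 − 1.0125)·131.25

8.5719 % ABV


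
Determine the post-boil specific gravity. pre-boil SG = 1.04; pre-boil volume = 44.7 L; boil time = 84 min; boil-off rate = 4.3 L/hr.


V_post = V_pre − rate·(t/60);  SG_post = 1 + (SG_pre−1)·V_pre/V_post
V_post = 44.7 − 4.3·(84/60) = 38.6800
SG_post = 1 + (1.04 − 1)·44.7/38.6800

1.0462


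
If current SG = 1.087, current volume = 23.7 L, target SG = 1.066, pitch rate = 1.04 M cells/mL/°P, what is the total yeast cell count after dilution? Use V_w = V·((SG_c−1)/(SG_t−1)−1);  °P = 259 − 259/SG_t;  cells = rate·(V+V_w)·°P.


V_w = 23.7·((1.087−1)/(1.066−1)−1) = 7.5409
V_final = 23.7 + 7.5409 = 31.2409
°P = 259 − 259/1.066 = 16.0356
cells = 1.04·31.2409·16.0356

521.0069 billion cells


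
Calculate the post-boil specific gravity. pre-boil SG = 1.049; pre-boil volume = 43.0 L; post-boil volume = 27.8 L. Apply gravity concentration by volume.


SG_post = 1 + (SG_pre − 1)·V_pre/V_post
pts_pre = (1.049 − 1)·1000 = 49.0000
pts_post = 49.0000·43.0/27.8 = 75.7914
SG_post = 1 + 75.7914/1000

1.0758


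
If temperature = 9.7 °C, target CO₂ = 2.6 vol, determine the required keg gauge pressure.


psi = vols/(0.01821 + 0.09011·e^(−0.04·T)) − 14.695
psi = 2.6/(0.01821 + 0.09011·e^(−0.04·9.7)) − 14.695

18.0746 psi


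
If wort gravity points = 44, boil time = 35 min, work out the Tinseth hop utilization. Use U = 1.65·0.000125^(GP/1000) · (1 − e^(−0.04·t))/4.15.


bigness = 1.65·0.000125^(44/1000) = 1.1111
boil_factor = (1 − e^(−0.04·35))/4.15 = 0.1815
U = 1.1111 · 0.1815

0.2017


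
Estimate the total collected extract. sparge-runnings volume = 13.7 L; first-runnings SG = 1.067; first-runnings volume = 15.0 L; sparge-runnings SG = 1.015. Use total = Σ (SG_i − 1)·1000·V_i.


first = (1.067 − 1)·1000·15.0 = 1005.0000
sparge = (1.015 − 1)·1000·13.7 = 205.5000
total = 1005.0000 + 205.5000

1210.5000 gravity·L


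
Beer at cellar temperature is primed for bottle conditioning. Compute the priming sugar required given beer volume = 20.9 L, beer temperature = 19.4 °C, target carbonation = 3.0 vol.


residual = 14.695·(0.01821 + 0.09011·e^(−0.04·T));  sugar = (target − residual)·4.0·V
residual = 14.695·(0.01821 + 0.09011·e^(−0.04·19.4)) = 0.8770
sugar = (3.0 − 0.8770)·4.0·20.9

177.4799 g


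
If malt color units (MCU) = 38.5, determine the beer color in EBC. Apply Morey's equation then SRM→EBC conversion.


SRM = 1.4922·MCU^0.6859;  EBC = SRM·1.97
SRM = 1.4922·38.5^0.6859 = 18.2513
EBC = 18.2513·1.97

35.9551 EBC


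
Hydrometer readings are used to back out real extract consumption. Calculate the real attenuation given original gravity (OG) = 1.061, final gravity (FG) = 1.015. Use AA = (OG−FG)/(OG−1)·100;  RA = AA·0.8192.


AA = (1.061 − 1.015)/(1.061 − 1)·100 = 75.4098
RA = 75.4098·0.8192

61.7757 %


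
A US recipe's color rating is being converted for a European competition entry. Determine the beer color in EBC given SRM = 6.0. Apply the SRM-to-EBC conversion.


EBC = SRM · 1.97
EBC = 6.0 · 1.97

11.8200 EBC


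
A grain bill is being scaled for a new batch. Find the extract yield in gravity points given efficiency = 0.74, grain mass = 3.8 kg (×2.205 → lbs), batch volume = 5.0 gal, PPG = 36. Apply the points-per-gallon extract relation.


points = lbs × PPG × eff / vol
lbs = 3.8 × 2.205 = 8.3790
points = 8.3790 × 36 × 0.74 / 5.0

44.6433 points


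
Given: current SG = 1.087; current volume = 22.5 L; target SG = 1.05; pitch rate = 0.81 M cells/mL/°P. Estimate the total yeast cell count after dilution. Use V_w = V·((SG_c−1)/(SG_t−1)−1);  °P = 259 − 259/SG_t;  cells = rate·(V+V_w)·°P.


V_w = 22.5·((1.087−1)/(1.05−1)−1) = 16.6500
V_final = 22.5 + 16.6500 = 39.1500
°P = 259 − 259/1.05 = 12.3333
cells = 0.81·39.1500·12.3333

391.1085 billion cells


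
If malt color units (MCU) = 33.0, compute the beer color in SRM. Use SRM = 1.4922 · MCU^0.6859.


SRM = 1.4922 · 33.0^0.6859

16.4201 SRM


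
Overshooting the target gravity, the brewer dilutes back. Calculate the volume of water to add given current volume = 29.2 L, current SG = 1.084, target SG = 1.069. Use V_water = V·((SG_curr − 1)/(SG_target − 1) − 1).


V_water = 29.2·((1.084 − 1)/(1.069 − 1) − 1)

6.3478 L


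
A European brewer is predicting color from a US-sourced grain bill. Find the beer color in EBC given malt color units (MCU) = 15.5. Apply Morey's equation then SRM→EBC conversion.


SRM = 1.4922·MCU^0.6859;  EBC = SRM·1.97
SRM = 1.4922·15.5^0.6859 = 9.7786
EBC = 9.7786·1.97

19.2638 EBC


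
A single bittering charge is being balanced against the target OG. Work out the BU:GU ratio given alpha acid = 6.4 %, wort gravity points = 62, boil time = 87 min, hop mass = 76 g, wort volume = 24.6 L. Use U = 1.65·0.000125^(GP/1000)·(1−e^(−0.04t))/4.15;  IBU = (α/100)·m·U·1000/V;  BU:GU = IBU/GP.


U = 1.65·0.000125^(62/1000)·(1−e^(−0.04·87))/4.15 = 0.2207
IBU = (6.4/100)·76·0.2207·1000/24.6 = 43.6428
BU:GU = 43.6428/62

0.7039


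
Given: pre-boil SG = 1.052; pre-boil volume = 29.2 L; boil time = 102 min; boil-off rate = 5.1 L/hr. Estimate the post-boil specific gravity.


V_post = V_pre − rate·(t/60);  SG_post = 1 + (SG_pre−1)·V_pre/V_post
V_post = 29.2 − 5.1·(102/60) = 20.5300
SG_post = 1 + (1.052 − 1)·29.2/20.5300

1.0740


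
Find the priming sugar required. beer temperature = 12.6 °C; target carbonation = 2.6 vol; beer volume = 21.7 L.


residual = 14.695·(0.01821 + 0.09011·e^(−0.04·T));  sugar = (target − residual)·4.0·V
residual = 14.695·(0.01821 + 0.09011·e^(−0.04·12.6)) = 1.0675
sugar = (2.6 − 1.0675)·4.0·21.7

133.0178 g


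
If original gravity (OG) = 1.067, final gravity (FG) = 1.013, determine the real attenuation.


AA = (OG−FG)/(OG−1)·100;  RA = AA·0.8192
AA = (1.067 − 1.013)/(1.067 − 1)·100 = 80.5970
RA = 80.5970·0.8192

66.0251 %


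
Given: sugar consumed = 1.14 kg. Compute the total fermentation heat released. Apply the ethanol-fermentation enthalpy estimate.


Q = m_sugar · 590 kJ/kg
Q = 1.14 · 590

672.6000 kJ


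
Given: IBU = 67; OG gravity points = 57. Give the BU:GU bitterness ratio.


BU:GU = IBU / OG_points
BU:GU = 67 / 57

1.1754


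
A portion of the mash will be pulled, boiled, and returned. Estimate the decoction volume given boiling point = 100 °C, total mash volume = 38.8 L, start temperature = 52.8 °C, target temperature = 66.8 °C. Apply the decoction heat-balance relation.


V_dec = V_total·(T_target − T_start)/(T_boil − T_start)
V_dec = 38.8·(66.8 − 52.8)/(100 − 52.8)

11.5085 L


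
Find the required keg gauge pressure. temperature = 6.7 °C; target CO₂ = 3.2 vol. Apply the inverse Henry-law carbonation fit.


psi = vols/(0.01821 + 0.09011·e^(−0.04·T)) − 14.695
psi = 3.2/(0.01821 + 0.09011·e^(−0.04·6.7)) − 14.695

22.0293 psi


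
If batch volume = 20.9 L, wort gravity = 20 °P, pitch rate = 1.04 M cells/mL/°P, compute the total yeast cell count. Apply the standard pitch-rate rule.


cells (billions) = rate · V_L · °P
cells = 1.04 · 20.9 · 20

434.7200 billion cells


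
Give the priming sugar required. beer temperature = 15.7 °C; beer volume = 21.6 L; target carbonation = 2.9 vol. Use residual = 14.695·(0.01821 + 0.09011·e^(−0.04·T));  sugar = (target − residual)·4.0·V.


residual = 14.695·(0.01821 + 0.09011·e^(−0.04·15.7)) = 0.9742
sugar = (2.9 − 0.9742)·4.0·21.6

166.3850 g


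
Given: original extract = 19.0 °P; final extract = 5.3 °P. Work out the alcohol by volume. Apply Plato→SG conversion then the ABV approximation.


SG = 259/(259 − P);  ABV = (OG − FG)·131.25
OG = 259/(259 − 19.0) = 1.0792
FG = 259/(259 − 5.3) = 1.0209
ABV = (1.0792 − 1.0209)·131.25

7.6487 % ABV


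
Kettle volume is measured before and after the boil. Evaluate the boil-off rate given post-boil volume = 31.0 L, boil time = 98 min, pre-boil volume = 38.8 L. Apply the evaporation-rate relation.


rate = (V_pre − V_post) / (t_min/60)
rate = (38.8 − 31.0) / (98/60)

4.7755 L/hr


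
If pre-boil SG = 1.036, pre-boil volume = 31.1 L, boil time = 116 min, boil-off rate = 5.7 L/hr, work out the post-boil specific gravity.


V_post = V_pre − rate·(t/60);  SG_post = 1 + (SG_pre−1)·V_pre/V_post
V_post = 31.1 − 5.7·(116/60) = 20.0800
SG_post = 1 + (1.036 − 1)·31.1/20.0800

1.0558


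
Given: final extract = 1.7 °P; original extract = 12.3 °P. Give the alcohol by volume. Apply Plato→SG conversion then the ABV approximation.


SG = 259/(259 − P);  ABV = (OG − FG)·131.25
OG = 259/(259 − 12.3) = 1.0499
FG = 259/(259 − 1.7) = 1.0066
ABV = (1.0499 − 1.0066)·131.25

5.6767 % ABV


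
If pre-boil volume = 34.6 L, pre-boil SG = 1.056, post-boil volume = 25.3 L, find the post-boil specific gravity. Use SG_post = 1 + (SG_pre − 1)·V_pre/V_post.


pts_pre = (1.056 − 1)·1000 = 56.0000
pts_post = 56.0000·34.6/25.3 = 76.5850
SG_post = 1 + 76.5850/1000

1.0766


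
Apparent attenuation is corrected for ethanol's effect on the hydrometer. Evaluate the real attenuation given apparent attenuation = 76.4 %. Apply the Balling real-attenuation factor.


RA = AA · 0.8192
RA = 76.4 · 0.8192

62.5869 %
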